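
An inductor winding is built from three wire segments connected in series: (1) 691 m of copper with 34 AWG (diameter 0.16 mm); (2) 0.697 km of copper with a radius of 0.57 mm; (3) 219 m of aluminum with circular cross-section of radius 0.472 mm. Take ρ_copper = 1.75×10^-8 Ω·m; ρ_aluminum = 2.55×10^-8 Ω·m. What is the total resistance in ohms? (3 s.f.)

Seg 1: A = π(0.16/2 mm)² = π(8.0000e-05 m)² = 2.011e-08 m²
R_1 = (1.75×10^-8)(691)/(2.011e-08) = 601.4 Ω
Seg 2: A = πr² = π(5.7000e-04 m)² = 1.021e-06 m²
R_2 = (1.75×10^-8)(697)/(1.021e-06) = 11.95 Ω
Seg 3: A = πr² = π(4.7200e-04 m)² = 6.999e-07 m²
R_3 = (2.55×10^-8)(219)/(6.999e-07) = 7.979 Ω
R_total = R_1 + R_2 + R_3 = 621 Ω

621 Ω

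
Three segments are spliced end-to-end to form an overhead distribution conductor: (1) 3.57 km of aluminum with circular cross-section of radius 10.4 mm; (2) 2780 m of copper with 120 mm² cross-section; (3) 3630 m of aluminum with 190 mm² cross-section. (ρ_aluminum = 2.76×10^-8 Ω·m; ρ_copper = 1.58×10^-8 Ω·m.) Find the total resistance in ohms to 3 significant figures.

1.18 Ω

Seg 1: A = πr² = π(1.0400e-02 m)² = 3.398e-04 m²
R_1 = (2.76×10^-8)(3570)/(3.398e-04) = 0.29 Ω
Seg 2: A = 120 mm² = 1.200e-04 m²
R_2 = (1.58×10^-8)(2780)/(1.200e-04) = 0.366 Ω
Seg 3: A = 190 mm² = 1.900e-04 m²
R_3 = (2.76×10^-8)(3630)/(1.900e-04) = 0.5273 Ω
R_total = R_1 + R_2 + R_3 = 1.18 Ω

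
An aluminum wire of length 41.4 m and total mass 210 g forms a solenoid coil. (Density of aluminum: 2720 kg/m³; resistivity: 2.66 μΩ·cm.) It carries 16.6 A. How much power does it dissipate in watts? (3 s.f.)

ρ = 2.66 μΩ·cm = 2.66×10^-8 Ω·m
A = m/(density·L) = 0.21/(2720×41.4) = 1.8649e-06 m²
R = ρL/A = (2.66×10^-8)(41.4)/(1.8649e-06) = 0.5905 Ω
P = I²R = (16.6)² × 0.5905 = 163 W

163 W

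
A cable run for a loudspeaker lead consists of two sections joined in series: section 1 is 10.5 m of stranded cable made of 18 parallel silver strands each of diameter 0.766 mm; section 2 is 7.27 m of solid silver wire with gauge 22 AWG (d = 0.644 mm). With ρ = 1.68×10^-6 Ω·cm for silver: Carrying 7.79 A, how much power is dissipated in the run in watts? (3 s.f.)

24.0 W

ρ = 1.68×10^-6 Ω·cm = 1.68×10^-8 Ω·m
Section 1: A_strand = π(3.8300e-04)² = 4.608e-07 m²; R₁ = ρL/(N·A_s) = (1.68×10^-8)(10.5)/(18×4.608e-07) = 0.02127 Ω
Section 2: A = π(0.644/2 mm)² = π(3.2200e-04 m)² = 3.257e-07 m²
R₂ = (1.68×10^-8)(7.27)/(3.257e-07) = 0.375 Ω
R = R₁ + R₂ = 0.3962 Ω
P = I²R = (7.79)² × 0.3962 = 24.0 W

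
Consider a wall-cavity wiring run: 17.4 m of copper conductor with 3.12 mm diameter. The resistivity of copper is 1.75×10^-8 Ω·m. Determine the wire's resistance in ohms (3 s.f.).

0.0398 Ω

A = π(d/2)² = π(1.5600e-03 m)² = 7.645e-06 m²
R = ρL/A = (1.75×10^-8)(17.4 m)/(7.645e-06 m²) = 0.0398 Ω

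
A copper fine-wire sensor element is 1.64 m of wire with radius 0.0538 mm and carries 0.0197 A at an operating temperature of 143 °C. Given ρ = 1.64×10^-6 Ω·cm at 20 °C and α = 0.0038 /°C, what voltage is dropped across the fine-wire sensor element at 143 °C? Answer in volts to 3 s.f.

ρ = 1.64×10^-6 Ω·cm = 1.64×10^-8 Ω·m
A = πr² = π(5.3800e-05 m)² = 9.093e-09 m²
R₍20₎ = ρL/A = (1.64×10^-8)(1.64)/(9.093e-09) = 2.958 Ω
R₍143₎ = R₍20₎(1 + αΔT) = 2.958 × (1 + 0.0038×123) = 4.34 Ω
V = IR = 0.0197 × 4.34 = 0.0855 V

0.0855 V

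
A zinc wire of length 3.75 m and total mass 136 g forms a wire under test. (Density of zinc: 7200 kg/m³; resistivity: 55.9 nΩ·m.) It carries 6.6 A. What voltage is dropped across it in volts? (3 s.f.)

ρ = 55.9 nΩ·m = 5.59×10^-8 Ω·m
A = m/(density·L) = 0.136/(7200×3.75) = 5.0370e-06 m²
R = ρL/A = (5.59×10^-8)(3.75)/(5.0370e-06) = 0.04162 Ω
V = IR = 6.6 × 0.04162 = 0.275 V

0.275 V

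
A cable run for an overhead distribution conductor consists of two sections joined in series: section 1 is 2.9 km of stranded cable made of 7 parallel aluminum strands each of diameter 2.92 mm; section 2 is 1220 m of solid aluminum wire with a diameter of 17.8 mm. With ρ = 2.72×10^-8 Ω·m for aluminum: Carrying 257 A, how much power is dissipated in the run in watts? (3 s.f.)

Section 1: A_strand = π(1.4600e-03)² = 6.697e-06 m²; R₁ = ρL/(N·A_s) = (2.72×10^-8)(2900)/(7×6.697e-06) = 1.683 Ω
Section 2: A = π(d/2)² = π(8.9000e-03 m)² = 2.488e-04 m²
R₂ = (2.72×10^-8)(1220)/(2.488e-04) = 0.1334 Ω
R = R₁ + R₂ = 1.816 Ω
P = I²R = (257)² × 1.816 = 1.20×10^5 W

1.20×10^5 W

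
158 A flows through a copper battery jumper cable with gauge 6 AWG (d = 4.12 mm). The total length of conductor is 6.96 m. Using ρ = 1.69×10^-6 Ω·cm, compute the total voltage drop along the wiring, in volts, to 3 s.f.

ρ = 1.69×10^-6 Ω·cm = 1.69×10^-8 Ω·m
A = π(4.12/2 mm)² = π(2.0600e-03 m)² = 1.333e-05 m²
R = ρL/A = (1.69×10^-8)(6.96)/(1.333e-05) = 0.008823 Ω
V = IR = 158 × 0.008823 = 1.39 V

1.39 V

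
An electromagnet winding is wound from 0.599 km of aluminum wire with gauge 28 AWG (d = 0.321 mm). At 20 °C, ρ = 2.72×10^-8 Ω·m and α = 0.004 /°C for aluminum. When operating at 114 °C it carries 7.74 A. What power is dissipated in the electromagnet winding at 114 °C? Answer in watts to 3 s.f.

A = π(0.321/2 mm)² = π(1.6050e-04 m)² = 8.093e-08 m²
R₍20₎ = ρL/A = (2.72×10^-8)(599)/(8.093e-08) = 201.3 Ω
R₍114₎ = R₍20₎(1 + αΔT) = 201.3 × (1 + 0.004×94) = 277 Ω
P = I²R = (7.74)² × 277 = 16600 W

16600 W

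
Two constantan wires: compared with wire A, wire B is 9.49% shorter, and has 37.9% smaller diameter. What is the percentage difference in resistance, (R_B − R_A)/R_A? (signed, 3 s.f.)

R ∝ L/d², so R_B/R_A = (1 − 9.49/100) × (1 − 37.9/100)⁻²
= 0.9051 × 2.593 = 2.347
(R_B − R_A)/R_A = 2.347 − 1 = 135%

135%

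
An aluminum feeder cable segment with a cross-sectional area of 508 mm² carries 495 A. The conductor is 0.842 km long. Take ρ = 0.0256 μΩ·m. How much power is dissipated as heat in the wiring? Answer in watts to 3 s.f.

10400 W

ρ = 0.0256 μΩ·m = 2.56×10^-8 Ω·m
A = 508 mm² = 5.080e-04 m²
R = ρL/A = (2.56×10^-8)(842)/(5.080e-04) = 0.04243 Ω
P = I²R = (495)² × 0.04243 = 10400 W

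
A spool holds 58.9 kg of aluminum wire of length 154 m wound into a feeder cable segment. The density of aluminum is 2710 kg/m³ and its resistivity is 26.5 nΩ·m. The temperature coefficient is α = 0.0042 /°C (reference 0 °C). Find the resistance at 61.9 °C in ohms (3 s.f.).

0.0364 Ω

ρ = 26.5 nΩ·m = 2.65×10^-8 Ω·m
A = m/(density·L) = 58.9/(2710×154) = 1.4113e-04 m²
R = ρL/A = (2.65×10^-8)(154)/(1.4113e-04) = 0.02892 Ω
R(61.9 °C) = 0.02892 × (1 + 0.0042×61.9) = 0.0364 Ω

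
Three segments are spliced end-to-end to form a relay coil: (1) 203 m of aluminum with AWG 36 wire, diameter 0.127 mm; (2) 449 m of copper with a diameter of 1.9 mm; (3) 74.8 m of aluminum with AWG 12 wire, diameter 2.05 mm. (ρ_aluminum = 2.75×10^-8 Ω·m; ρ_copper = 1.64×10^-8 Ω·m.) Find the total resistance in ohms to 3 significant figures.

444 Ω

Seg 1: A = π(0.127/2 mm)² = π(6.3500e-05 m)² = 1.267e-08 m²
R_1 = (2.75×10^-8)(203)/(1.267e-08) = 440.7 Ω
Seg 2: A = π(d/2)² = π(9.5000e-04 m)² = 2.835e-06 m²
R_2 = (1.64×10^-8)(449)/(2.835e-06) = 2.597 Ω
Seg 3: A = π(2.05/2 mm)² = π(1.0250e-03 m)² = 3.301e-06 m²
R_3 = (2.75×10^-8)(74.8)/(3.301e-06) = 0.6232 Ω
R_total = R_1 + R_2 + R_3 = 444 Ω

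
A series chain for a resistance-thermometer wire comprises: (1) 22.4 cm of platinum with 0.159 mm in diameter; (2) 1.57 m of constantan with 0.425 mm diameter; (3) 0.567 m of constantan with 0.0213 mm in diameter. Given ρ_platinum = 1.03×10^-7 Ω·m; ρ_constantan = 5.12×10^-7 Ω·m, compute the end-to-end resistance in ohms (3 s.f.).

822 Ω

Seg 1: A = π(d/2)² = π(7.9500e-05 m)² = 1.986e-08 m²
R_1 = (1.03×10^-7)(0.224)/(1.986e-08) = 1.162 Ω
Seg 2: A = π(d/2)² = π(2.1250e-04 m)² = 1.419e-07 m²
R_2 = (5.12×10^-7)(1.57)/(1.419e-07) = 5.666 Ω
Seg 3: A = π(d/2)² = π(1.0650e-05 m)² = 3.563e-10 m²
R_3 = (5.12×10^-7)(0.567)/(3.563e-10) = 814.7 Ω
R_total = R_1 + R_2 + R_3 = 822 Ω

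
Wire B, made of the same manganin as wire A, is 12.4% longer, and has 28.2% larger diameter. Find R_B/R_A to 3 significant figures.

R ∝ L/d², so R_B/R_A = (1 + 12.4/100) × (1 + 28.2/100)⁻²
= 1.124 × 0.6085 = 0.684

0.684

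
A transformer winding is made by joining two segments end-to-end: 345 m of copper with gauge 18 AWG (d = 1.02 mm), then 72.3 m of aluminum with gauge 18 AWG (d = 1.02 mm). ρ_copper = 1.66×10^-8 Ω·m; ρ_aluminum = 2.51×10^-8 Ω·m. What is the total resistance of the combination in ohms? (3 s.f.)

9.23 Ω

Segment 1: A = π(1.02/2 mm)² = π(5.1000e-04 m)² = 8.171e-07 m²
R₁ = ρL/A = (1.66×10^-8)(345)/(8.171e-07) = 7.009 Ω
R₂ = (2.51×10^-8)(72.3)/(8.171e-07) = 2.221 Ω
R = R₁ + R₂ = 9.23 Ω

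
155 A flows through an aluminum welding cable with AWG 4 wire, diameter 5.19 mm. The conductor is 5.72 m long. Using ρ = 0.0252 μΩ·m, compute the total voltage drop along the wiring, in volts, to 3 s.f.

1.06 V

ρ = 0.0252 μΩ·m = 2.52×10^-8 Ω·m
A = π(5.19/2 mm)² = π(2.5950e-03 m)² = 2.116e-05 m²
R = ρL/A = (2.52×10^-8)(5.72)/(2.116e-05) = 0.006814 Ω
V = IR = 155 × 0.006814 = 1.06 V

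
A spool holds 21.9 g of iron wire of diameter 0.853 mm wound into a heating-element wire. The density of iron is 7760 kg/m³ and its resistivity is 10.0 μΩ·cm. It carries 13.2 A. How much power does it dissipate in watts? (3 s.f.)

151 W

ρ = 10.0 μΩ·cm = 1.00×10^-7 Ω·m
A = π(d/2)² = π(4.2650e-04 m)² = 5.7146e-07 m²
L = m/(density·A) = 0.0219/(7760×5.7146e-07) = 4.938 m
R = ρL/A = (1.00×10^-7)(4.938)/(5.7146e-07) = 0.8642 Ω
P = I²R = (13.2)² × 0.8642 = 151 W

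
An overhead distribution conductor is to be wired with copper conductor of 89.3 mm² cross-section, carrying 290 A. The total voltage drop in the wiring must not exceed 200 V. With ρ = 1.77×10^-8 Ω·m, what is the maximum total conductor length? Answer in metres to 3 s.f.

A = 89.3 mm² = 8.930e-05 m²
L_max = V_max·A/(1·ρI) = (200)(8.930e-05)/(1.77×10^-8×290) = 3480 m

3480 m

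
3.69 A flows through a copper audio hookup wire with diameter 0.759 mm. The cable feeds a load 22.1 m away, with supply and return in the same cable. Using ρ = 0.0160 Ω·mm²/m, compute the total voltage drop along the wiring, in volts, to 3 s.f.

ρ = 0.0160 Ω·mm²/m = 1.60×10^-8 Ω·m
A = π(d/2)² = π(3.7950e-04 m)² = 4.525e-07 m²
Total conductor length (both ways) L = 2 × 22.1 = 44.2 m
R = ρL/A = (1.60×10^-8)(44.2)/(4.525e-07) = 1.563 Ω
V = IR = 3.69 × 1.563 = 5.77 V

5.77 V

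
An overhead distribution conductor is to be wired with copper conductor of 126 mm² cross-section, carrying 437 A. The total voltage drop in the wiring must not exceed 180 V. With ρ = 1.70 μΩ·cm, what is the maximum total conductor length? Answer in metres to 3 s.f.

ρ = 1.70 μΩ·cm = 1.70×10^-8 Ω·m
A = 126 mm² = 1.260e-04 m²
L_max = V_max·A/(1·ρI) = (180)(1.260e-04)/(1.70×10^-8×437) = 3050 m

3050 m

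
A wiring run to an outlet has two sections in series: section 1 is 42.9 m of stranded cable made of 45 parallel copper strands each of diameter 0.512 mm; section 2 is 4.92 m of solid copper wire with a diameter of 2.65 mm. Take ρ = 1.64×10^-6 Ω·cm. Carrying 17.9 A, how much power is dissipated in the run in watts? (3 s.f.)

ρ = 1.64×10^-6 Ω·cm = 1.64×10^-8 Ω·m
Section 1: A_strand = π(2.5600e-04)² = 2.059e-07 m²; R₁ = ρL/(N·A_s) = (1.64×10^-8)(42.9)/(45×2.059e-07) = 0.07594 Ω
Section 2: A = π(d/2)² = π(1.3250e-03 m)² = 5.515e-06 m²
R₂ = (1.64×10^-8)(4.92)/(5.515e-06) = 0.01463 Ω
R = R₁ + R₂ = 0.09057 Ω
P = I²R = (17.9)² × 0.09057 = 29.0 W

29.0 W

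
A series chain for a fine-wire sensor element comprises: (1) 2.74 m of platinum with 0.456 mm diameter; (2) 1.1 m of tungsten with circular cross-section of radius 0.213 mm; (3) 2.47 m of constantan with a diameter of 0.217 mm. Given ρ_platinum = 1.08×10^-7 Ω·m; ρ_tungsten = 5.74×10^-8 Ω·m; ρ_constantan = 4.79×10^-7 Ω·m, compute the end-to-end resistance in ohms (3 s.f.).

34.2 Ω

Seg 1: A = π(d/2)² = π(2.2800e-04 m)² = 1.633e-07 m²
R_1 = (1.08×10^-7)(2.74)/(1.633e-07) = 1.812 Ω
Seg 2: A = πr² = π(2.1300e-04 m)² = 1.425e-07 m²
R_2 = (5.74×10^-8)(1.1)/(1.425e-07) = 0.443 Ω
Seg 3: A = π(d/2)² = π(1.0850e-04 m)² = 3.698e-08 m²
R_3 = (4.79×10^-7)(2.47)/(3.698e-08) = 31.99 Ω
R_total = R_1 + R_2 + R_3 = 34.2 Ω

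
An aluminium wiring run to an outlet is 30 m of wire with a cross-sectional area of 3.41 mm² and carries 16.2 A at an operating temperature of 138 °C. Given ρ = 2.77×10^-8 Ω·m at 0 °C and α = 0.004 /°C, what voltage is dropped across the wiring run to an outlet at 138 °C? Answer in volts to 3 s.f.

A = 3.41 mm² = 3.410e-06 m²
R₍0₎ = ρL/A = (2.77×10^-8)(30)/(3.410e-06) = 0.2437 Ω
R₍138₎ = R₍0₎(1 + αΔT) = 0.2437 × (1 + 0.004×138) = 0.3782 Ω
V = IR = 16.2 × 0.3782 = 6.13 V

6.13 V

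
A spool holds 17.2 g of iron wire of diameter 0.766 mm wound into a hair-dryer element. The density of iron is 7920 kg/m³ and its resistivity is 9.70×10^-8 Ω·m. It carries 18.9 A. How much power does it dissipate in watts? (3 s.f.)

354 W

A = π(d/2)² = π(3.8300e-04 m)² = 4.6084e-07 m²
L = m/(density·A) = 0.0172/(7920×4.6084e-07) = 4.713 m
R = ρL/A = (9.70×10^-8)(4.713)/(4.6084e-07) = 0.9919 Ω
P = I²R = (18.9)² × 0.9919 = 354 W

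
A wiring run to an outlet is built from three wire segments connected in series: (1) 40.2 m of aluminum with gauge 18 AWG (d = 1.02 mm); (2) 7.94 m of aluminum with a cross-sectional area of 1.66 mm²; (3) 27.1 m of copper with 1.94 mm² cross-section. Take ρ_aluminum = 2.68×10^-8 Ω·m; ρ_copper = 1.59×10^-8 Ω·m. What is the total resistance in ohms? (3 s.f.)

1.67 Ω

Seg 1: A = π(1.02/2 mm)² = π(5.1000e-04 m)² = 8.171e-07 m²
R_1 = (2.68×10^-8)(40.2)/(8.171e-07) = 1.318 Ω
Seg 2: A = 1.66 mm² = 1.660e-06 m²
R_2 = (2.68×10^-8)(7.94)/(1.660e-06) = 0.1282 Ω
Seg 3: A = 1.94 mm² = 1.940e-06 m²
R_3 = (1.59×10^-8)(27.1)/(1.940e-06) = 0.2221 Ω
R_total = R_1 + R_2 + R_3 = 1.67 Ω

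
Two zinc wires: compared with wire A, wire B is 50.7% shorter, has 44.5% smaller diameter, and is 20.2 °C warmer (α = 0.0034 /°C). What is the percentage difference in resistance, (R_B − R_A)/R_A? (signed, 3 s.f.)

71.0%

R ∝ ρL/d² with ρ ∝ (1+αΔT), so R_B/R_A = (1 − 50.7/100) × (1 − 44.5/100)⁻² × (1 + 0.0034×20.2)
= 0.493 × 3.247 × 1.069 = 1.71
(R_B − R_A)/R_A = 1.71 − 1 = 71.0%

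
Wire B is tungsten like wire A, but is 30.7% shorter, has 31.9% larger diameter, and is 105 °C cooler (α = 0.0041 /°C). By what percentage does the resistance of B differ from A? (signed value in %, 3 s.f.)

-77.3%

R ∝ ρL/d² with ρ ∝ (1+αΔT), so R_B/R_A = (1 − 30.7/100) × (1 + 31.9/100)⁻² × (1 − 0.0041×105)
= 0.693 × 0.5748 × 0.5695 = 0.2268
(R_B − R_A)/R_A = 0.2268 − 1 = -77.3%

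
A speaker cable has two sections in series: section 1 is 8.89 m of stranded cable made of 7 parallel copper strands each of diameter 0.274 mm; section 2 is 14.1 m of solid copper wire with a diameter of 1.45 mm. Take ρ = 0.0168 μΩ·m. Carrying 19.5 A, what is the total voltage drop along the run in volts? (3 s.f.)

ρ = 0.0168 μΩ·m = 1.68×10^-8 Ω·m
Section 1: A_strand = π(1.3700e-04)² = 5.896e-08 m²; R₁ = ρL/(N·A_s) = (1.68×10^-8)(8.89)/(7×5.896e-08) = 0.3618 Ω
Section 2: A = π(d/2)² = π(7.2500e-04 m)² = 1.651e-06 m²
R₂ = (1.68×10^-8)(14.1)/(1.651e-06) = 0.1435 Ω
R = R₁ + R₂ = 0.5053 Ω
V = IR = 19.5 × 0.5053 = 9.85 V

9.85 V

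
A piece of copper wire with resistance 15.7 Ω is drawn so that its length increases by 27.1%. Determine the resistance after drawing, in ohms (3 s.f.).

k = 1 + 27.1/100 = 1.271; volume constant ⇒ A' = A/k, so R' = k²R.
R' = 1.615 × 15.7 = 25.4 Ω

25.4 Ω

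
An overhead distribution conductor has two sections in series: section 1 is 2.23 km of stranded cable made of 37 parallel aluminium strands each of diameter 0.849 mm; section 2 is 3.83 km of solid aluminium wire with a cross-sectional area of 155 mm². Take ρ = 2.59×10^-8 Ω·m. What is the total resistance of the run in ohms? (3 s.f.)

3.40 Ω

Section 1: A_strand = π(4.2450e-04)² = 5.661e-07 m²; R₁ = ρL/(N·A_s) = (2.59×10^-8)(2230)/(37×5.661e-07) = 2.757 Ω
Section 2: A = 155 mm² = 1.550e-04 m²
R₂ = (2.59×10^-8)(3830)/(1.550e-04) = 0.64 Ω
R = R₁ + R₂ = 3.40 Ω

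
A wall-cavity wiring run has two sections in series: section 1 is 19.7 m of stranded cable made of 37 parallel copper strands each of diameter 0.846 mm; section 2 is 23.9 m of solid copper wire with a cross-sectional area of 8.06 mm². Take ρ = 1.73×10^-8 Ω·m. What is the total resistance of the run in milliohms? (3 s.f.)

Section 1: A_strand = π(4.2300e-04)² = 5.621e-07 m²; R₁ = ρL/(N·A_s) = (1.73×10^-8)(19.7)/(37×5.621e-07) = 0.01639 Ω
Section 2: A = 8.06 mm² = 8.060e-06 m²
R₂ = (1.73×10^-8)(23.9)/(8.060e-06) = 0.0513 Ω
R = R₁ + R₂ = 67.7 mΩ

67.7 mΩ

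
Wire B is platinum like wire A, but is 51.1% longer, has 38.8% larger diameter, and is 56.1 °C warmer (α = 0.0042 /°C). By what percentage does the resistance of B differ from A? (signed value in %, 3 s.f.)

R ∝ ρL/d² with ρ ∝ (1+αΔT), so R_B/R_A = (1 + 51.1/100) × (1 + 38.8/100)⁻² × (1 + 0.0042×56.1)
= 1.511 × 0.5191 × 1.236 = 0.9691
(R_B − R_A)/R_A = 0.9691 − 1 = -3.09%

-3.09%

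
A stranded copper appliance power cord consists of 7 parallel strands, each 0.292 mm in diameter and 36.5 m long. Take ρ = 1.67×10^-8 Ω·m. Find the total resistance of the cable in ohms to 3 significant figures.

A_strand = π(1.4600e-04 m)² = 6.697e-08 m²
R_strand = ρL/A = (1.67×10^-8)(36.5)/(6.697e-08) = 9.102 Ω
R_total = R_strand/N = 9.102/7 = 1.30 Ω

1.30 Ω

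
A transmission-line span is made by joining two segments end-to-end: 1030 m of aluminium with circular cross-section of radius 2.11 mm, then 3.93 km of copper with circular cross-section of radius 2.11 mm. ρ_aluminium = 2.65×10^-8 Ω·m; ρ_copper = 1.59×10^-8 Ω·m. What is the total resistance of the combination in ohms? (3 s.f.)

6.42 Ω

Segment 1: A = πr² = π(2.1100e-03 m)² = 1.399e-05 m²
R₁ = ρL/A = (2.65×10^-8)(1030)/(1.399e-05) = 1.951 Ω
R₂ = (1.59×10^-8)(3930)/(1.399e-05) = 4.468 Ω
R = R₁ + R₂ = 6.42 Ω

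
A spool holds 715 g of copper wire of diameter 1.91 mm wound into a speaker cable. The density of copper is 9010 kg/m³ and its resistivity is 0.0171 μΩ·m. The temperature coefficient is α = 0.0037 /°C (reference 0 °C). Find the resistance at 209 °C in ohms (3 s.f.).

ρ = 0.0171 μΩ·m = 1.71×10^-8 Ω·m
A = π(d/2)² = π(9.5500e-04 m)² = 2.8652e-06 m²
L = m/(density·A) = 0.715/(9010×2.8652e-06) = 27.7 m
R = ρL/A = (1.71×10^-8)(27.7)/(2.8652e-06) = 0.1653 Ω
R(209 °C) = 0.1653 × (1 + 0.0037×209) = 0.293 Ω

0.293 Ω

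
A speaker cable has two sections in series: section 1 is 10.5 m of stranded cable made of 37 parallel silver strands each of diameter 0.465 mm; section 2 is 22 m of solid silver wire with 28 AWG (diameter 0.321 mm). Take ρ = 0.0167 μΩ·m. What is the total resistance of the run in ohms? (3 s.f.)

4.57 Ω

ρ = 0.0167 μΩ·m = 1.67×10^-8 Ω·m
Section 1: A_strand = π(2.3250e-04)² = 1.698e-07 m²; R₁ = ρL/(N·A_s) = (1.67×10^-8)(10.5)/(37×1.698e-07) = 0.02791 Ω
Section 2: A = π(0.321/2 mm)² = π(1.6050e-04 m)² = 8.093e-08 m²
R₂ = (1.67×10^-8)(22)/(8.093e-08) = 4.54 Ω
R = R₁ + R₂ = 4.57 Ω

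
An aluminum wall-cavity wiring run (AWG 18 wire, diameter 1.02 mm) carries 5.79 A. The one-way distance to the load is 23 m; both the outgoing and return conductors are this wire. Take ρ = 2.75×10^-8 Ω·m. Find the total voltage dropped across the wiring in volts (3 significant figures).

8.96 V

A = π(1.02/2 mm)² = π(5.1000e-04 m)² = 8.171e-07 m²
Total conductor length (both ways) L = 2 × 23 = 46 m
R = ρL/A = (2.75×10^-8)(46)/(8.171e-07) = 1.548 Ω
V = IR = 5.79 × 1.548 = 8.96 V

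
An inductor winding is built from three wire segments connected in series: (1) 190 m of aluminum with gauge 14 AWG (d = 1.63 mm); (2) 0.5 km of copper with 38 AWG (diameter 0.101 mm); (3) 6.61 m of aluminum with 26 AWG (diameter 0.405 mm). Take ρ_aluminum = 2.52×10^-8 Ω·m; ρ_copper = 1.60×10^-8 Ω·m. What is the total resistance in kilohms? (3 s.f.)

1.00 kΩ

Seg 1: A = π(1.63/2 mm)² = π(8.1500e-04 m)² = 2.087e-06 m²
R_1 = (2.52×10^-8)(190)/(2.087e-06) = 2.295 Ω
Seg 2: A = π(0.101/2 mm)² = π(5.0500e-05 m)² = 8.012e-09 m²
R_2 = (1.60×10^-8)(500)/(8.012e-09) = 998.5 Ω
Seg 3: A = π(0.405/2 mm)² = π(2.0250e-04 m)² = 1.288e-07 m²
R_3 = (2.52×10^-8)(6.61)/(1.288e-07) = 1.293 Ω
R_total = R_1 + R_2 + R_3 = 1.00 kΩ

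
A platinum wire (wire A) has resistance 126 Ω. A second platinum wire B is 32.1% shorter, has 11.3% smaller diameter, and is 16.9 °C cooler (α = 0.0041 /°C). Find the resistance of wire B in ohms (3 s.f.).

101 Ω

R ∝ ρL/d² with ρ ∝ (1+αΔT), so R_B/R_A = (1 − 32.1/100) × (1 − 11.3/100)⁻² × (1 − 0.0041×16.9)
= 0.679 × 1.271 × 0.9307 = 0.8032
R_B = 0.8032 × 126 = 101 Ω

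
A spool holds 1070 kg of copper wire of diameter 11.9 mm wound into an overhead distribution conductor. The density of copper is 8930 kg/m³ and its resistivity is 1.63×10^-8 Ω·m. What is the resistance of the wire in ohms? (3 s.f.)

A = π(d/2)² = π(5.9500e-03 m)² = 1.1122e-04 m²
L = m/(density·A) = 1070/(8930×1.1122e-04) = 1077 m
R = ρL/A = (1.63×10^-8)(1077)/(1.1122e-04) = 0.158 Ω

0.158 Ω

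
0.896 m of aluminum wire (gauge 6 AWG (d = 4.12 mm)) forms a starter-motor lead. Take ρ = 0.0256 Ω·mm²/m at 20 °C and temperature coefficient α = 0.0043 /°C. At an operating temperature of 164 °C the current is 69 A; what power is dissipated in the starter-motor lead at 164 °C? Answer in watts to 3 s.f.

ρ = 0.0256 Ω·mm²/m = 2.56×10^-8 Ω·m
A = π(4.12/2 mm)² = π(2.0600e-03 m)² = 1.333e-05 m²
R₍20₎ = ρL/A = (2.56×10^-8)(0.896)/(1.333e-05) = 0.001721 Ω
R₍164₎ = R₍20₎(1 + αΔT) = 0.001721 × (1 + 0.0043×144) = 0.002786 Ω
P = I²R = (69)² × 0.002786 = 13.3 W

13.3 W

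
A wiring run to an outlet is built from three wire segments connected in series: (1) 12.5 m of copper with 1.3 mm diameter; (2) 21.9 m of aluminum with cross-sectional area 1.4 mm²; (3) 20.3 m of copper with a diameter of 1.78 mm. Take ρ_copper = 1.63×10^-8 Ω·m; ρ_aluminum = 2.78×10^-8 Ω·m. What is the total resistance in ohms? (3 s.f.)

0.721 Ω

Seg 1: A = π(d/2)² = π(6.5000e-04 m)² = 1.327e-06 m²
R_1 = (1.63×10^-8)(12.5)/(1.327e-06) = 0.1535 Ω
Seg 2: A = 1.4 mm² = 1.400e-06 m²
R_2 = (2.78×10^-8)(21.9)/(1.400e-06) = 0.4349 Ω
Seg 3: A = π(d/2)² = π(8.9000e-04 m)² = 2.488e-06 m²
R_3 = (1.63×10^-8)(20.3)/(2.488e-06) = 0.133 Ω
R_total = R_1 + R_2 + R_3 = 0.721 Ω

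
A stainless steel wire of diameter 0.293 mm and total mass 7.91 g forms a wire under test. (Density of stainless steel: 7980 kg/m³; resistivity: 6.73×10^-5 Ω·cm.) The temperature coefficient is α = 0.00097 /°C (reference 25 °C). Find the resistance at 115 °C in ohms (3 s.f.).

ρ = 6.73×10^-5 Ω·cm = 6.73×10^-7 Ω·m
A = π(d/2)² = π(1.4650e-04 m)² = 6.7426e-08 m²
L = m/(density·A) = 0.00791/(7980×6.7426e-08) = 14.7 m
R = ρL/A = (6.73×10^-7)(14.7)/(6.7426e-08) = 146.7 Ω
R(115 °C) = 146.7 × (1 + 0.00097×90) = 160 Ω

160 Ω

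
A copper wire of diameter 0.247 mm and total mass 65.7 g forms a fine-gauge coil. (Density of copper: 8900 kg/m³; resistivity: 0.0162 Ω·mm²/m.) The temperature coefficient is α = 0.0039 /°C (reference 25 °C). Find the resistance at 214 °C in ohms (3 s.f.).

90.5 Ω

ρ = 0.0162 Ω·mm²/m = 1.62×10^-8 Ω·m
A = π(d/2)² = π(1.2350e-04 m)² = 4.7916e-08 m²
L = m/(density·A) = 0.0657/(8900×4.7916e-08) = 154.1 m
R = ρL/A = (1.62×10^-8)(154.1)/(4.7916e-08) = 52.09 Ω
R(214 °C) = 52.09 × (1 + 0.0039×189) = 90.5 Ω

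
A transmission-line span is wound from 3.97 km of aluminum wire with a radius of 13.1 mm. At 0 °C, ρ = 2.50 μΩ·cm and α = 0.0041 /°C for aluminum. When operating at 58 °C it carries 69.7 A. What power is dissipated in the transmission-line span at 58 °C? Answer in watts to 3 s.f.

ρ = 2.50 μΩ·cm = 2.50×10^-8 Ω·m
A = πr² = π(1.3100e-02 m)² = 5.391e-04 m²
R₍0₎ = ρL/A = (2.50×10^-8)(3970)/(5.391e-04) = 0.1841 Ω
R₍58₎ = R₍0₎(1 + αΔT) = 0.1841 × (1 + 0.0041×58) = 0.2279 Ω
P = I²R = (69.7)² × 0.2279 = 1110 W

1110 W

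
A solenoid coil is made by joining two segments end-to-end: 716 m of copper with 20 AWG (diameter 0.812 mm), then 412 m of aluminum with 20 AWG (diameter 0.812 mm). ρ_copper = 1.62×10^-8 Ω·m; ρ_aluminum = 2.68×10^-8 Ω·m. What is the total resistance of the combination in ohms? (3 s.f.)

43.7 Ω

Segment 1: A = π(0.812/2 mm)² = π(4.0600e-04 m)² = 5.178e-07 m²
R₁ = ρL/A = (1.62×10^-8)(716)/(5.178e-07) = 22.4 Ω
R₂ = (2.68×10^-8)(412)/(5.178e-07) = 21.32 Ω
R = R₁ + R₂ = 43.7 Ω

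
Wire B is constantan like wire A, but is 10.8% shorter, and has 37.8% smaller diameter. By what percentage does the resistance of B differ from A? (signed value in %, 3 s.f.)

131%

R ∝ L/d², so R_B/R_A = (1 − 10.8/100) × (1 − 37.8/100)⁻²
= 0.892 × 2.585 = 2.306
(R_B − R_A)/R_A = 2.306 − 1 = 131%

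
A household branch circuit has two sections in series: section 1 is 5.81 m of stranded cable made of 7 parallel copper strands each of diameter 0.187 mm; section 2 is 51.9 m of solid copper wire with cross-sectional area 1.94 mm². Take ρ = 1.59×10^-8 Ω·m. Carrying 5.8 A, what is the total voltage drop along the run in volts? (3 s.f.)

5.25 V

Section 1: A_strand = π(9.3500e-05)² = 2.746e-08 m²; R₁ = ρL/(N·A_s) = (1.59×10^-8)(5.81)/(7×2.746e-08) = 0.4805 Ω
Section 2: A = 1.94 mm² = 1.940e-06 m²
R₂ = (1.59×10^-8)(51.9)/(1.940e-06) = 0.4254 Ω
R = R₁ + R₂ = 0.9059 Ω
V = IR = 5.8 × 0.9059 = 5.25 V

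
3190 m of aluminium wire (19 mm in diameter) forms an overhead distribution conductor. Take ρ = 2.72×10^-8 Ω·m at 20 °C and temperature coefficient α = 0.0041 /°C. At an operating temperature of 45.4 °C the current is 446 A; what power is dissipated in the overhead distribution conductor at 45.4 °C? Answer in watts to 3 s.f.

A = π(d/2)² = π(9.5000e-03 m)² = 2.835e-04 m²
R₍20₎ = ρL/A = (2.72×10^-8)(3190)/(2.835e-04) = 0.306 Ω
R₍45.4₎ = R₍20₎(1 + αΔT) = 0.306 × (1 + 0.0041×25.4) = 0.3379 Ω
P = I²R = (446)² × 0.3379 = 67200 W

67200 W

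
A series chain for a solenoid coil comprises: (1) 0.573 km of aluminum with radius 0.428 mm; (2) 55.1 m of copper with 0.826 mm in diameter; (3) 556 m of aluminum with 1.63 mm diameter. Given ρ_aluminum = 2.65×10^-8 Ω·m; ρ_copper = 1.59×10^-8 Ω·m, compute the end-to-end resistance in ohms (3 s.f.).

35.1 Ω

Seg 1: A = πr² = π(4.2800e-04 m)² = 5.755e-07 m²
R_1 = (2.65×10^-8)(573)/(5.755e-07) = 26.39 Ω
Seg 2: A = π(d/2)² = π(4.1300e-04 m)² = 5.359e-07 m²
R_2 = (1.59×10^-8)(55.1)/(5.359e-07) = 1.635 Ω
Seg 3: A = π(d/2)² = π(8.1500e-04 m)² = 2.087e-06 m²
R_3 = (2.65×10^-8)(556)/(2.087e-06) = 7.061 Ω
R_total = R_1 + R_2 + R_3 = 35.1 Ω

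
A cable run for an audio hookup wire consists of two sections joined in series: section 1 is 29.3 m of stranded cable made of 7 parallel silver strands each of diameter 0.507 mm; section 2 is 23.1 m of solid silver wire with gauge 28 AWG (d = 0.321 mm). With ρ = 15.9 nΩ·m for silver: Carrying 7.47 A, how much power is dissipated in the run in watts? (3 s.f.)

272 W

ρ = 15.9 nΩ·m = 1.59×10^-8 Ω·m
Section 1: A_strand = π(2.5350e-04)² = 2.019e-07 m²; R₁ = ρL/(N·A_s) = (1.59×10^-8)(29.3)/(7×2.019e-07) = 0.3297 Ω
Section 2: A = π(0.321/2 mm)² = π(1.6050e-04 m)² = 8.093e-08 m²
R₂ = (1.59×10^-8)(23.1)/(8.093e-08) = 4.538 Ω
R = R₁ + R₂ = 4.868 Ω
P = I²R = (7.47)² × 4.868 = 272 W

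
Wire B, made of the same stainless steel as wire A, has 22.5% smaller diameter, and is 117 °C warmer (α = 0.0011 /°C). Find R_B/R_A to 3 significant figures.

1.88

R ∝ ρL/d² with ρ ∝ (1+αΔT), so R_B/R_A = (1 − 22.5/100)⁻² × (1 + 0.0011×117)
= 1.665 × 1.129 = 1.88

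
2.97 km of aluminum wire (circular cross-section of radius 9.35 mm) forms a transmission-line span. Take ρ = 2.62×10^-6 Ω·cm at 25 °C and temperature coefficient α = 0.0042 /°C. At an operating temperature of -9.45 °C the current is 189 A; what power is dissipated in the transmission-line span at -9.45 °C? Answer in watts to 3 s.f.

ρ = 2.62×10^-6 Ω·cm = 2.62×10^-8 Ω·m
A = πr² = π(9.3500e-03 m)² = 2.746e-04 m²
R₍25₎ = ρL/A = (2.62×10^-8)(2970)/(2.746e-04) = 0.2833 Ω
R₍-9.45₎ = R₍25₎(1 + αΔT) = 0.2833 × (1 + 0.0042×-34.5) = 0.2423 Ω
P = I²R = (189)² × 0.2423 = 8660 W

8660 W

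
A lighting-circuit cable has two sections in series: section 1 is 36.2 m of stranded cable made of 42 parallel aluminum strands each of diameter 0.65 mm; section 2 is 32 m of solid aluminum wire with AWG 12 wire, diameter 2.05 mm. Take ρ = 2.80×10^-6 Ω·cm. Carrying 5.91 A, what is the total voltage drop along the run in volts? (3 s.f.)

ρ = 2.80×10^-6 Ω·cm = 2.80×10^-8 Ω·m
Section 1: A_strand = π(3.2500e-04)² = 3.318e-07 m²; R₁ = ρL/(N·A_s) = (2.80×10^-8)(36.2)/(42×3.318e-07) = 0.07273 Ω
Section 2: A = π(2.05/2 mm)² = π(1.0250e-03 m)² = 3.301e-06 m²
R₂ = (2.80×10^-8)(32)/(3.301e-06) = 0.2715 Ω
R = R₁ + R₂ = 0.3442 Ω
V = IR = 5.91 × 0.3442 = 2.03 V

2.03 V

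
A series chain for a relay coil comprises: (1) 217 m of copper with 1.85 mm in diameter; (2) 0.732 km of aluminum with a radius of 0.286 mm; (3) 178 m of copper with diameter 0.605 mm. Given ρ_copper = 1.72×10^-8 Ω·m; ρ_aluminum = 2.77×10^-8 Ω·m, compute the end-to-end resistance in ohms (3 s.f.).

90.9 Ω

Seg 1: A = π(d/2)² = π(9.2500e-04 m)² = 2.688e-06 m²
R_1 = (1.72×10^-8)(217)/(2.688e-06) = 1.389 Ω
Seg 2: A = πr² = π(2.8600e-04 m)² = 2.570e-07 m²
R_2 = (2.77×10^-8)(732)/(2.570e-07) = 78.91 Ω
Seg 3: A = π(d/2)² = π(3.0250e-04 m)² = 2.875e-07 m²
R_3 = (1.72×10^-8)(178)/(2.875e-07) = 10.65 Ω
R_total = R_1 + R_2 + R_3 = 90.9 Ω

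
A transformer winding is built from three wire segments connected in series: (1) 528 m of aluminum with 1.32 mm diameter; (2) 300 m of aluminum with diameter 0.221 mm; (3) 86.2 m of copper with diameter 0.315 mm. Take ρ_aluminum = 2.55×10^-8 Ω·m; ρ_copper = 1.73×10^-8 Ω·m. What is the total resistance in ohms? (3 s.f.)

Seg 1: A = π(d/2)² = π(6.6000e-04 m)² = 1.368e-06 m²
R_1 = (2.55×10^-8)(528)/(1.368e-06) = 9.839 Ω
Seg 2: A = π(d/2)² = π(1.1050e-04 m)² = 3.836e-08 m²
R_2 = (2.55×10^-8)(300)/(3.836e-08) = 199.4 Ω
Seg 3: A = π(d/2)² = π(1.5750e-04 m)² = 7.793e-08 m²
R_3 = (1.73×10^-8)(86.2)/(7.793e-08) = 19.14 Ω
R_total = R_1 + R_2 + R_3 = 228 Ω

228 Ω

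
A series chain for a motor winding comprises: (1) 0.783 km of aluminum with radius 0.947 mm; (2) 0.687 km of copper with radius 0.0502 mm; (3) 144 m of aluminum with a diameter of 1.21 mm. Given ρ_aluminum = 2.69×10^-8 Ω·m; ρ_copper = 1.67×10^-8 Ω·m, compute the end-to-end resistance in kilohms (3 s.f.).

Seg 1: A = πr² = π(9.4700e-04 m)² = 2.817e-06 m²
R_1 = (2.69×10^-8)(783)/(2.817e-06) = 7.476 Ω
Seg 2: A = πr² = π(5.0200e-05 m)² = 7.917e-09 m²
R_2 = (1.67×10^-8)(687)/(7.917e-09) = 1449 Ω
Seg 3: A = π(d/2)² = π(6.0500e-04 m)² = 1.150e-06 m²
R_3 = (2.69×10^-8)(144)/(1.150e-06) = 3.369 Ω
R_total = R_1 + R_2 + R_3 = 1.46 kΩ

1.46 kΩ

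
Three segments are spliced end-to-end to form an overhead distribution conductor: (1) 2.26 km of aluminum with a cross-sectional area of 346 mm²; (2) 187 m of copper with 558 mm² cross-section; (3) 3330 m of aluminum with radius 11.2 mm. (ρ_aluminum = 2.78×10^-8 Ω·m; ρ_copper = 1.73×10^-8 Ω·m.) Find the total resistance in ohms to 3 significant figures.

0.422 Ω

Seg 1: A = 346 mm² = 3.460e-04 m²
R_1 = (2.78×10^-8)(2260)/(3.460e-04) = 0.1816 Ω
Seg 2: A = 558 mm² = 5.580e-04 m²
R_2 = (1.73×10^-8)(187)/(5.580e-04) = 0.005798 Ω
Seg 3: A = πr² = π(1.1200e-02 m)² = 3.941e-04 m²
R_3 = (2.78×10^-8)(3330)/(3.941e-04) = 0.2349 Ω
R_total = R_1 + R_2 + R_3 = 0.422 Ω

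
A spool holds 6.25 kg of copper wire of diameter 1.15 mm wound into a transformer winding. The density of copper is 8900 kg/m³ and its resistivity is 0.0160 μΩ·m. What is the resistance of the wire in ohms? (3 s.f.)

10.4 Ω

ρ = 0.0160 μΩ·m = 1.60×10^-8 Ω·m
A = π(d/2)² = π(5.7500e-04 m)² = 1.0387e-06 m²
L = m/(density·A) = 6.25/(8900×1.0387e-06) = 676.1 m
R = ρL/A = (1.60×10^-8)(676.1)/(1.0387e-06) = 10.4 Ω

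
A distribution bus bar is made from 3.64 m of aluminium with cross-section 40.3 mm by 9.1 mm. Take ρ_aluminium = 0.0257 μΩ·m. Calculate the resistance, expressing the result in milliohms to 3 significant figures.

0.255 mΩ

ρ = 0.0257 μΩ·m = 2.57×10^-8 Ω·m
A = 40.3 × 9.1 mm² = 367 mm² = 3.667e-04 m²
R = ρL/A = (2.57×10^-8)(3.64 m)/(3.667e-04 m²) = 0.255 mΩ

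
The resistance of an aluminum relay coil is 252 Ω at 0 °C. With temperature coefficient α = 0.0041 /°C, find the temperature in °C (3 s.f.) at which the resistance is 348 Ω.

92.9 °C

R = R₀(1 + α(T − T₀)) ⇒ T = T₀ + (R/R₀ − 1)/α
T = 0 + (348/252 − 1)/0.0041 = 0 + (0.381)/0.0041 = 92.9 °C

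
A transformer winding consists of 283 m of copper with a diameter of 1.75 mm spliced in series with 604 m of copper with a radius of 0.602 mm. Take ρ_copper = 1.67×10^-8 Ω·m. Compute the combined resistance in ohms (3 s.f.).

10.8 Ω

Segment 1: A = π(d/2)² = π(8.7500e-04 m)² = 2.405e-06 m²
R₁ = ρL/A = (1.67×10^-8)(283)/(2.405e-06) = 1.965 Ω
Segment 2: A = πr² = π(6.0200e-04 m)² = 1.139e-06 m²
R₂ = (1.67×10^-8)(604)/(1.139e-06) = 8.86 Ω
R = R₁ + R₂ = 10.8 Ω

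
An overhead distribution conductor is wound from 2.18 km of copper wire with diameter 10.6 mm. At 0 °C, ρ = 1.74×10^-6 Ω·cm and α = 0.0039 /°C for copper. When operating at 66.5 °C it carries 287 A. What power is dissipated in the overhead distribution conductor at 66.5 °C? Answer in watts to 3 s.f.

44600 W

ρ = 1.74×10^-6 Ω·cm = 1.74×10^-8 Ω·m
A = π(d/2)² = π(5.3000e-03 m)² = 8.825e-05 m²
R₍0₎ = ρL/A = (1.74×10^-8)(2180)/(8.825e-05) = 0.4298 Ω
R₍66.5₎ = R₍0₎(1 + αΔT) = 0.4298 × (1 + 0.0039×66.5) = 0.5413 Ω
P = I²R = (287)² × 0.5413 = 44600 W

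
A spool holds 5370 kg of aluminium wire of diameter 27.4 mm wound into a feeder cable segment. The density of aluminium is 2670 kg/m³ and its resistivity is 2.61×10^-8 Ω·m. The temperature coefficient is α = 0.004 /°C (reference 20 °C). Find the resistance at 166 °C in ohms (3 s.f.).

A = π(d/2)² = π(1.3700e-02 m)² = 5.8965e-04 m²
L = m/(density·A) = 5370/(2670×5.8965e-04) = 3411 m
R = ρL/A = (2.61×10^-8)(3411)/(5.8965e-04) = 0.151 Ω
R(166 °C) = 0.151 × (1 + 0.004×146) = 0.239 Ω

0.239 Ω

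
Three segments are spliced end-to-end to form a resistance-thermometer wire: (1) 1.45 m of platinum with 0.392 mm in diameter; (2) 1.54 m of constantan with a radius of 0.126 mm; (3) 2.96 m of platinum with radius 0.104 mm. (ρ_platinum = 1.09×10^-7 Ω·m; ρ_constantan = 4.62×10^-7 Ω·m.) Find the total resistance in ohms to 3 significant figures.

25.1 Ω

Seg 1: A = π(d/2)² = π(1.9600e-04 m)² = 1.207e-07 m²
R_1 = (1.09×10^-7)(1.45)/(1.207e-07) = 1.31 Ω
Seg 2: A = πr² = π(1.2600e-04 m)² = 4.988e-08 m²
R_2 = (4.62×10^-7)(1.54)/(4.988e-08) = 14.26 Ω
Seg 3: A = πr² = π(1.0400e-04 m)² = 3.398e-08 m²
R_3 = (1.09×10^-7)(2.96)/(3.398e-08) = 9.495 Ω
R_total = R_1 + R_2 + R_3 = 25.1 Ω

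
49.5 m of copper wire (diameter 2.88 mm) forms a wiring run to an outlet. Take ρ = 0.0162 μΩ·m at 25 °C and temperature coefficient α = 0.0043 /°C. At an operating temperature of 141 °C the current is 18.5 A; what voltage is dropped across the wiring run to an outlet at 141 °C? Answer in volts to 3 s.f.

ρ = 0.0162 μΩ·m = 1.62×10^-8 Ω·m
A = π(d/2)² = π(1.4400e-03 m)² = 6.514e-06 m²
R₍25₎ = ρL/A = (1.62×10^-8)(49.5)/(6.514e-06) = 0.1231 Ω
R₍141₎ = R₍25₎(1 + αΔT) = 0.1231 × (1 + 0.0043×116) = 0.1845 Ω
V = IR = 18.5 × 0.1845 = 3.41 V

3.41 V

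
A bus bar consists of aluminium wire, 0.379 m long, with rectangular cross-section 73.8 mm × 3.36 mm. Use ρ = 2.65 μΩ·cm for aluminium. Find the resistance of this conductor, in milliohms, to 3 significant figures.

ρ = 2.65 μΩ·cm = 2.65×10^-8 Ω·m
A = 73.8 × 3.36 mm² = 248 mm² = 2.480e-04 m²
R = ρL/A = (2.65×10^-8)(0.379 m)/(2.480e-04 m²) = 0.0405 mΩ

0.0405 mΩ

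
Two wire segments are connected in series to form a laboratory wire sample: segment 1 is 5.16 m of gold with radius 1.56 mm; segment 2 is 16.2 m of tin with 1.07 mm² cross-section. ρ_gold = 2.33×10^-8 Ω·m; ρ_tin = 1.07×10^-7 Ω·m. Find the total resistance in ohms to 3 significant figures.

Segment 1: A = πr² = π(1.5600e-03 m)² = 7.645e-06 m²
R₁ = ρL/A = (2.33×10^-8)(5.16)/(7.645e-06) = 0.01573 Ω
Segment 2: A = 1.07 mm² = 1.070e-06 m²
R₂ = (1.07×10^-7)(16.2)/(1.070e-06) = 1.62 Ω
R = R₁ + R₂ = 1.64 Ω

1.64 Ω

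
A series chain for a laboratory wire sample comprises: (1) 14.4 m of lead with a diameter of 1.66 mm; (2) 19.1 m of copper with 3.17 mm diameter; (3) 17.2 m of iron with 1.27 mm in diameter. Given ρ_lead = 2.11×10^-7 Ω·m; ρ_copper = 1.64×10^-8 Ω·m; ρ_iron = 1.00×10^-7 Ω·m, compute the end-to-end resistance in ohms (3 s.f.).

Seg 1: A = π(d/2)² = π(8.3000e-04 m)² = 2.164e-06 m²
R_1 = (2.11×10^-7)(14.4)/(2.164e-06) = 1.404 Ω
Seg 2: A = π(d/2)² = π(1.5850e-03 m)² = 7.892e-06 m²
R_2 = (1.64×10^-8)(19.1)/(7.892e-06) = 0.03969 Ω
Seg 3: A = π(d/2)² = π(6.3500e-04 m)² = 1.267e-06 m²
R_3 = (1.00×10^-7)(17.2)/(1.267e-06) = 1.358 Ω
R_total = R_1 + R_2 + R_3 = 2.80 Ω

2.80 Ω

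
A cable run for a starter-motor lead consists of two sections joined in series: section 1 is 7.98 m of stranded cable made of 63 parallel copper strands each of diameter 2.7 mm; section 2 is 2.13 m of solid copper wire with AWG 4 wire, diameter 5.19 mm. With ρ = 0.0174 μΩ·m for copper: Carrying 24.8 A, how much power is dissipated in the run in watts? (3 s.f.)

ρ = 0.0174 μΩ·m = 1.74×10^-8 Ω·m
Section 1: A_strand = π(1.3500e-03)² = 5.726e-06 m²; R₁ = ρL/(N·A_s) = (1.74×10^-8)(7.98)/(63×5.726e-06) = 3.849×10^-4 Ω
Section 2: A = π(5.19/2 mm)² = π(2.5950e-03 m)² = 2.116e-05 m²
R₂ = (1.74×10^-8)(2.13)/(2.116e-05) = 0.001752 Ω
R = R₁ + R₂ = 0.002137 Ω
P = I²R = (24.8)² × 0.002137 = 1.31 W

1.31 W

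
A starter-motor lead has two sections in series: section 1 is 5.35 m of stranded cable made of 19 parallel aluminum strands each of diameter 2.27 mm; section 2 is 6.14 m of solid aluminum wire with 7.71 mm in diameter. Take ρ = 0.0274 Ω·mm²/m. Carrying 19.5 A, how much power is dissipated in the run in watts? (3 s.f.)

2.10 W

ρ = 0.0274 Ω·mm²/m = 2.74×10^-8 Ω·m
Section 1: A_strand = π(1.1350e-03)² = 4.047e-06 m²; R₁ = ρL/(N·A_s) = (2.74×10^-8)(5.35)/(19×4.047e-06) = 0.001906 Ω
Section 2: A = π(d/2)² = π(3.8550e-03 m)² = 4.669e-05 m²
R₂ = (2.74×10^-8)(6.14)/(4.669e-05) = 0.003603 Ω
R = R₁ + R₂ = 0.00551 Ω
P = I²R = (19.5)² × 0.00551 = 2.10 W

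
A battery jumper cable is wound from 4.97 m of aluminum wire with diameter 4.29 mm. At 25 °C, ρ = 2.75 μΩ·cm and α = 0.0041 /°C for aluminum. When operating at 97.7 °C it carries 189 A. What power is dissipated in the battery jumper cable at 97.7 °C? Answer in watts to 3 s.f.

438 W

ρ = 2.75 μΩ·cm = 2.75×10^-8 Ω·m
A = π(d/2)² = π(2.1450e-03 m)² = 1.445e-05 m²
R₍25₎ = ρL/A = (2.75×10^-8)(4.97)/(1.445e-05) = 0.009456 Ω
R₍97.7₎ = R₍25₎(1 + αΔT) = 0.009456 × (1 + 0.0041×72.7) = 0.01227 Ω
P = I²R = (189)² × 0.01227 = 438 W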